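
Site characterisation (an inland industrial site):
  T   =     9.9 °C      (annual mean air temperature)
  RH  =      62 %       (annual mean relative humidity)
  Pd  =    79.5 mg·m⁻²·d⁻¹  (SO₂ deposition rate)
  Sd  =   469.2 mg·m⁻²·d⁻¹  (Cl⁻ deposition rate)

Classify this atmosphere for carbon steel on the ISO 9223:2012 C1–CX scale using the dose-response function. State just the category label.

carbon steel: f(T) = +0.150·(T−10) [T≤10 °C] = -0.0150
  SO₂ term: 1.77·79.5^0.52·exp(0.02·62-0.0150) = 58.64
  Sd branch = 0.102·Sd^0.62·e^(0.033·RH+0.04·T) = 53.14 μm/a
  sum: 58.64 + 53.14 → r_corr = 111.8 μm/a
Category bounds: 80…200 μm/a bracket r_corr ⇒ C5

C5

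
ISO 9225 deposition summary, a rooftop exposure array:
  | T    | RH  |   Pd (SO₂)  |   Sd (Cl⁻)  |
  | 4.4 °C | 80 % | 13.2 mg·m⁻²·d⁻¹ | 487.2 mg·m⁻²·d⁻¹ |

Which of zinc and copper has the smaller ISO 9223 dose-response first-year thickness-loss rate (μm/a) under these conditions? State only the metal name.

copper

zinc: temperature factor f = +0.038·(-5.6) = -0.2128
  Pd branch = 0.0129·Pd^0.44·e^(0.046·RH+f) = 1.287 μm/a
  Sd branch = 0.0175·Sd^0.57·e^(0.008·RH+0.085·T) = 1.642 μm/a
  sum: 1.287 + 1.642 → r_corr = 2.929 μm/a
copper: T≤10 °C ⇒ hinge +0.126·(4.4−10) = -0.7056
  Pd branch = 0.0053·Pd^0.26·e^(0.059·RH+f) = 0.5742 μm/a
  Cl⁻ term: 0.01025·487.2^0.27·exp(0.036·80+0.049·4.4) = 1.205
  r_corr = 0.5742 + 1.205 = 1.779 μm/a
Ordering by μm/a: zinc (2.93) > copper (1.78)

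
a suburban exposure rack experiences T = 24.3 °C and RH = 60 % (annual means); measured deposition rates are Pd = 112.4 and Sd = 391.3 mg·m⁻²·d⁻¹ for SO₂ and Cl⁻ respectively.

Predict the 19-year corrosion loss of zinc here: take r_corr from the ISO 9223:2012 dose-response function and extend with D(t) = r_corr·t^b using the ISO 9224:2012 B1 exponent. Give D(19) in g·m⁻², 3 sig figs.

D(19) = 570 g·m⁻²

zinc: f(T) = -0.071·(T−10) [T>10 °C] = -1.0153
  sulphur-dioxide contribution → 0.5897 μm/a
  chloride contribution → 6.703 μm/a
  ⇒ r_corr(zinc) = 7.293 μm/a
Long-term exponent b (ISO 9224 Table 2, B1) = 0.813
  D(19) = 7.293 × 19^0.813 = 7.293 × 10.96 = 79.89 μm
  Mass loss = 79.89 μm × 7.14 g/cm³ = 570.4 g·m⁻²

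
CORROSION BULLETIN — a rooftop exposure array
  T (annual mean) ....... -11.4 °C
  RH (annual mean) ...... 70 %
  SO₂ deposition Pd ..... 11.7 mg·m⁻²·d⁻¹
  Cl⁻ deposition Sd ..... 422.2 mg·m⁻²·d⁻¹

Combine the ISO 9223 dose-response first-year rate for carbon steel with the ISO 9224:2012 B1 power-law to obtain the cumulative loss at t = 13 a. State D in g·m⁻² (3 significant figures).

D(13) = 861 g·m⁻²

carbon steel: f(T) = +0.150·(T−10) [T≤10 °C] = -3.2100
  SO₂ term: 1.77·11.7^0.52·exp(0.02·70-3.2100) = 1.041
  Cl⁻ term: 0.102·422.2^0.62·exp(0.033·70+0.04·-11.4) = 27.64
  sum: 1.041 + 27.64 → r_corr = 28.68 μm/a
Power-law: D(13) = r_corr · 13^0.523
  D(13) = 28.68 × 13^0.523 = 28.68 × 3.825 = 109.7 μm
  Mass loss = 109.7 μm × 7.85 g/cm³ = 861.2 g·m⁻²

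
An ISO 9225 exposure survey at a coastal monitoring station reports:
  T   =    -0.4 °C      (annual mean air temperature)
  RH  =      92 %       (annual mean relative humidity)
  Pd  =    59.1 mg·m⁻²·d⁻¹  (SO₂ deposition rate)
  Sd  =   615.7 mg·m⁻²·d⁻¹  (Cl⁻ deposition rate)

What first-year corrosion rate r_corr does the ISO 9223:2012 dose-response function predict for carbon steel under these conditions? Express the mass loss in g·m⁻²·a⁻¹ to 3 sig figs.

r_corr = 1.03e+03 g·m⁻²·a⁻¹

carbon steel: f(T) = +0.150·(T−10) [T≤10 °C] = -1.5600
  SO₂ term: 1.77·59.1^0.52·exp(0.02·92-1.5600) = 19.53
  Sd branch = 0.102·Sd^0.62·e^(0.033·RH+0.04·T) = 112.1 μm/a
  sum: 19.53 + 112.1 → r_corr = 131.6 μm/a
Convert to mass loss: 131.6 μm/a × 7.85 g/cm³ = 1033 g·m⁻²·a⁻¹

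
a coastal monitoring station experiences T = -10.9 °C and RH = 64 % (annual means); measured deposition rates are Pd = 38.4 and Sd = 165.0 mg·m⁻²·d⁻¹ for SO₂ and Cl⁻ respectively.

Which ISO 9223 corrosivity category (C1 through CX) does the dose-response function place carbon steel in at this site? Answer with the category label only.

C2

carbon steel: T≤10 °C ⇒ hinge +0.150·(-10.9−10) = -3.1350
  SO₂ term: 1.77·38.4^0.52·exp(0.02·64-3.1350) = 1.846
  Cl⁻ term: 0.102·165.0^0.62·exp(0.033·64+0.04·-10.9) = 12.92
  r_corr = 1.846 + 12.92 = 14.77 μm/a
ISO 9223 Table 2 (carbon steel): 1.3 < 14.8 ≤ 25 μm/a ⇒ C2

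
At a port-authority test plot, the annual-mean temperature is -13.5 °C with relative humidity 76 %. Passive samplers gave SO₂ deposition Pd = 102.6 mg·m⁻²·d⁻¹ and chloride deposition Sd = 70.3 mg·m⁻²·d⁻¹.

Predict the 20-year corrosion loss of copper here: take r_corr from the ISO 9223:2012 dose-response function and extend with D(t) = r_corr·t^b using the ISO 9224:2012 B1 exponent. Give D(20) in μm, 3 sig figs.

D(20) = 2.49 μm

copper: T≤10 °C ⇒ hinge +0.126·(-13.5−10) = -2.9610
  SO₂ term: 0.0053·102.6^0.26·exp(0.059·76-2.9610) = 0.08102
  Cl⁻ term: 0.01025·70.3^0.27·exp(0.036·76+0.049·-13.5) = 0.2572
  sum: 0.08102 + 0.2572 → r_corr = 0.3383 μm/a
Long-term exponent b (ISO 9224 Table 2, B1) = 0.667
  D(20) = 0.3383 × 20^0.667 = 0.3383 × 7.375 = 2.495 μm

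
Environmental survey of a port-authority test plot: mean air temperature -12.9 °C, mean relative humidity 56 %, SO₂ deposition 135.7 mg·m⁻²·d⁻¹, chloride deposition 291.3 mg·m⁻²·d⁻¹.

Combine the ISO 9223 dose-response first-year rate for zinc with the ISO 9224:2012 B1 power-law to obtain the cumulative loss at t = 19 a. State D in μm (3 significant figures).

zinc: temperature factor f = +0.038·(-22.9) = -0.8702
  sulphur-dioxide contribution → 0.6162 μm/a
  chloride contribution → 0.2323 μm/a
  ⇒ r_corr(zinc) = 0.8485 μm/a
Long-term exponent b (ISO 9224 Table 2, B1) = 0.813
  D(19) = 0.8485 × 19^0.813 = 0.8485 × 10.96 = 9.296 μm

D(19) = 9.30 μm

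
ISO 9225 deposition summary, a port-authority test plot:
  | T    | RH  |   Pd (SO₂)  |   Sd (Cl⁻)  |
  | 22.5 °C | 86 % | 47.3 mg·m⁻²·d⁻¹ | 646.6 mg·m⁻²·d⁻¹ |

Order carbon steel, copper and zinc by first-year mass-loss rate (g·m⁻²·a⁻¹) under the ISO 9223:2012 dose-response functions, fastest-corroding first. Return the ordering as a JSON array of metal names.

["carbon steel", "zinc", "copper"]

carbon steel: T>10 °C ⇒ hinge -0.054·(22.5−10) = -0.6750
  sulphur-dioxide contribution → 37.39 μm/a
  chloride contribution → 236.9 μm/a
  total first-year rate 274.3 μm/a
  mass loss = 274.3 μm/a × 7.85 g/cm³ = 2153 g·m⁻²·a⁻¹
copper: T>10 °C ⇒ hinge -0.080·(22.5−10) = -1.0000
  sulphur-dioxide contribution → 0.8493 μm/a
  chloride contribution → 3.917 μm/a
  ⇒ r_corr(copper) = 4.767 μm/a
  mass loss = 4.767 μm/a × 8.96 g/cm³ = 42.71 g·m⁻²·a⁻¹
zinc: f(T) = -0.071·(T−10) [T>10 °C] = -0.8875
  sulphur-dioxide contribution → 1.514 μm/a
  chloride contribution → 9.429 μm/a
  total first-year rate 10.94 μm/a
  mass loss = 10.94 μm/a × 7.14 g/cm³ = 78.14 g·m⁻²·a⁻¹
Ordering by g·m⁻²·a⁻¹: carbon steel (2150) > zinc (78.1) > copper (42.7)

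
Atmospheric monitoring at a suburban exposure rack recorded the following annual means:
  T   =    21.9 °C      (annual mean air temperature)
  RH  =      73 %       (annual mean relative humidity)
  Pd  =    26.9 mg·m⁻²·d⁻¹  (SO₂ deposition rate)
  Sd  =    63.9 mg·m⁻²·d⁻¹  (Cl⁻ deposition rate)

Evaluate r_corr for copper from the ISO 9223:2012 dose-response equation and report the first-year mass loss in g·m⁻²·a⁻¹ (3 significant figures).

copper: f(T) = -0.080·(T−10) [T>10 °C] = -0.9520
  Pd branch = 0.0053·Pd^0.26·e^(0.059·RH+f) = 0.3573 μm/a
  Cl⁻ term: 0.01025·63.9^0.27·exp(0.036·73+0.049·21.9) = 1.275
  sum: 0.3573 + 1.275 → r_corr = 1.633 μm/a
Convert to mass loss: 1.633 μm/a × 8.96 g/cm³ = 14.63 g·m⁻²·a⁻¹

r_corr = 14.6 g·m⁻²·a⁻¹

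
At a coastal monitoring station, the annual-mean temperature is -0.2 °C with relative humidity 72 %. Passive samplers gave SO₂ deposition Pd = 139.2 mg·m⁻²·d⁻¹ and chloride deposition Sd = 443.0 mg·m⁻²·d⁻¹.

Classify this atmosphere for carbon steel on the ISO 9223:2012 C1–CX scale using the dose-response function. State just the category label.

C4

carbon steel: T≤10 °C ⇒ hinge +0.150·(-0.2−10) = -1.5300
  Pd branch = 1.77·Pd^0.52·e^(0.02·RH+f) = 21.07 μm/a
  Sd branch = 0.102·Sd^0.62·e^(0.033·RH+0.04·T) = 47.62 μm/a
  sum: 21.07 + 47.62 → r_corr = 68.68 μm/a
ISO 9223 Table 2 (carbon steel): 50 < 68.7 ≤ 80 μm/a ⇒ C4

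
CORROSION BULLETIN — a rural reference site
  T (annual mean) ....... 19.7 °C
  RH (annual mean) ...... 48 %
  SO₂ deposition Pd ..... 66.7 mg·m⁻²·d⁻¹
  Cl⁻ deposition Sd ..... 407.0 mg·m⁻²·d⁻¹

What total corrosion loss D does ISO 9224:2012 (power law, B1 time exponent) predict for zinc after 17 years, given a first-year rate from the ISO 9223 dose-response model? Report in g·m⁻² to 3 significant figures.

D(17) = 328 g·m⁻²

zinc: temperature factor f = -0.071·(9.7) = -0.6887
  sulphur-dioxide contribution → 0.3741 μm/a
  chloride contribution → 4.212 μm/a
  total first-year rate 4.586 μm/a
ISO 9224: D(t) = r_corr · t^b with b = 0.813 (zinc, B1)
  D(17) = 4.586 × 17^0.813 = 4.586 × 10.01 = 45.9 μm
  Mass loss = 45.9 μm × 7.14 g/cm³ = 327.7 g·m⁻²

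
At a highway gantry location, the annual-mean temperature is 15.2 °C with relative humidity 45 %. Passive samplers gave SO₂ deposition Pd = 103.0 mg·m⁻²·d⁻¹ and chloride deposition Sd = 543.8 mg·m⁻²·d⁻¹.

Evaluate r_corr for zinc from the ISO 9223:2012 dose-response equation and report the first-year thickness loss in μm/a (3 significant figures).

zinc: f(T) = -0.071·(T−10) [T>10 °C] = -0.3692
  sulphur-dioxide contribution → 0.5431 μm/a
  chloride contribution → 3.309 μm/a
  ⇒ r_corr(zinc) = 3.852 μm/a

r_corr = 3.85 μm/a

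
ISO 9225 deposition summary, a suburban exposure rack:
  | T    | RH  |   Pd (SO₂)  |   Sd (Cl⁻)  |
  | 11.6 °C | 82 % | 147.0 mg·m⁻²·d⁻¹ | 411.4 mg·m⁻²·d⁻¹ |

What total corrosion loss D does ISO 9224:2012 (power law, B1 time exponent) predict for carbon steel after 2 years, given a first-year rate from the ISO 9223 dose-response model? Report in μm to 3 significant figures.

D(2) = 307 μm

carbon steel: temperature factor f = -0.054·(1.6) = -0.0864
  sulphur-dioxide contribution → 112.1 μm/a
  chloride contribution → 101.4 μm/a
  ⇒ r_corr(carbon steel) = 213.6 μm/a
Long-term exponent b (ISO 9224 Table 2, B1) = 0.523
  D(2) = 213.6 × 2^0.523 = 213.6 × 1.437 = 306.9 μm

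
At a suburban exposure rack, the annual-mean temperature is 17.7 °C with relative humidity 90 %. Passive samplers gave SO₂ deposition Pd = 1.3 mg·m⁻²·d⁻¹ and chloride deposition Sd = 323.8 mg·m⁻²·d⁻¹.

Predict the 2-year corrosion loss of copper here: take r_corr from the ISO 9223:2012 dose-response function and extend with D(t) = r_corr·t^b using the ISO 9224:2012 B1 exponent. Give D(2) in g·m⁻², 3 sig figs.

D(2) = 51.0 g·m⁻²

copper: T>10 °C ⇒ hinge -0.080·(17.7−10) = -0.6160
  sulphur-dioxide contribution → 0.6201 μm/a
  chloride contribution → 2.967 μm/a
  ⇒ r_corr(copper) = 3.587 μm/a
Long-term exponent b (ISO 9224 Table 2, B1) = 0.667
  D(2) = 3.587 × 2^0.667 = 3.587 × 1.588 = 5.695 μm
  Mass loss = 5.695 μm × 8.96 g/cm³ = 51.03 g·m⁻²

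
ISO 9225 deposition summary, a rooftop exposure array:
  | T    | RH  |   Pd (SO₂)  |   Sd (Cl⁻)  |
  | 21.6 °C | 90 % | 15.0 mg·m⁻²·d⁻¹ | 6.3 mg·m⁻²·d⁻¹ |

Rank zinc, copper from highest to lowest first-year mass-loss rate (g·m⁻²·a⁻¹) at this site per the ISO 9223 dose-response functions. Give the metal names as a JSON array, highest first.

zinc: f(T) = -0.071·(T−10) [T>10 °C] = -0.8236
  Pd branch = 0.0129·Pd^0.44·e^(0.046·RH+f) = 1.17 μm/a
  Cl⁻ term: 0.0175·6.3^0.57·exp(0.008·90+0.085·21.6) = 0.6438
  r_corr = 1.17 + 0.6438 = 1.814 μm/a
  mass loss = 1.814 μm/a × 7.14 g/cm³ = 12.95 g·m⁻²·a⁻¹
copper: T>10 °C ⇒ hinge -0.080·(21.6−10) = -0.9280
  SO₂ term: 0.0053·15.0^0.26·exp(0.059·90-0.9280) = 0.8573
  Cl⁻ term: 0.01025·6.3^0.27·exp(0.036·90+0.049·21.6) = 1.24
  sum: 0.8573 + 1.24 → r_corr = 2.097 μm/a
  mass loss = 2.097 μm/a × 8.96 g/cm³ = 18.79 g·m⁻²·a⁻¹
Ordering by g·m⁻²·a⁻¹: copper (18.8) > zinc (13)

["copper", "zinc"]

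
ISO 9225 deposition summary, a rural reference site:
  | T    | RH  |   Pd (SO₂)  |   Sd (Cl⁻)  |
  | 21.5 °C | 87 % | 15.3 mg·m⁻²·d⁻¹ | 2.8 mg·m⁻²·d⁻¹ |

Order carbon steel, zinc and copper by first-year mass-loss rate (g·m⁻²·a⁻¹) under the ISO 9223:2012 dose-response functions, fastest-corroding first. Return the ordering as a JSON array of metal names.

carbon steel: temperature factor f = -0.054·(11.5) = -0.6210
  SO₂ term: 1.77·15.3^0.52·exp(0.02·87-0.6210) = 22.39
  Cl⁻ term: 0.102·2.8^0.62·exp(0.033·87+0.04·21.5) = 8.057
  r_corr = 22.39 + 8.057 = 30.44 μm/a
  mass loss = 30.44 μm/a × 7.85 g/cm³ = 239 g·m⁻²·a⁻¹
zinc: T>10 °C ⇒ hinge -0.071·(21.5−10) = -0.8165
  Pd branch = 0.0129·Pd^0.44·e^(0.046·RH+f) = 1.036 μm/a
  Cl⁻ term: 0.0175·2.8^0.57·exp(0.008·87+0.085·21.5) = 0.3925
  r_corr = 1.036 + 0.3925 = 1.428 μm/a
  mass loss = 1.428 μm/a × 7.14 g/cm³ = 10.2 g·m⁻²·a⁻¹
copper: T>10 °C ⇒ hinge -0.080·(21.5−10) = -0.9200
  SO₂ term: 0.0053·15.3^0.26·exp(0.059·87-0.9200) = 0.7277
  Cl⁻ term: 0.01025·2.8^0.27·exp(0.036·87+0.049·21.5) = 0.8896
  r_corr = 0.7277 + 0.8896 = 1.617 μm/a
  mass loss = 1.617 μm/a × 8.96 g/cm³ = 14.49 g·m⁻²·a⁻¹
Ordering by g·m⁻²·a⁻¹: carbon steel (239) > copper (14.5) > zinc (10.2)

["carbon steel", "copper", "zinc"]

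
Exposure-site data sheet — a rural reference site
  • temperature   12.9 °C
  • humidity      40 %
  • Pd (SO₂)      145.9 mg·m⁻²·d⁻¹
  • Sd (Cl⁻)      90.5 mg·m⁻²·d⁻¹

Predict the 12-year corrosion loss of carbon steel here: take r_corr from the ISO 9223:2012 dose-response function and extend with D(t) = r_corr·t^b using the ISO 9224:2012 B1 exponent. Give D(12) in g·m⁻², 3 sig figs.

D(12) = 1.60e+03 g·m⁻²

carbon steel: T>10 °C ⇒ hinge -0.054·(12.9−10) = -0.1566
  SO₂ term: 1.77·145.9^0.52·exp(0.02·40-0.1566) = 44.95
  Sd branch = 0.102·Sd^0.62·e^(0.033·RH+0.04·T) = 10.45 μm/a
  sum: 44.95 + 10.45 → r_corr = 55.4 μm/a
Long-term exponent b (ISO 9224 Table 2, B1) = 0.523
  D(12) = 55.4 × 12^0.523 = 55.4 × 3.668 = 203.2 μm
  Mass loss = 203.2 μm × 7.85 g/cm³ = 1595 g·m⁻²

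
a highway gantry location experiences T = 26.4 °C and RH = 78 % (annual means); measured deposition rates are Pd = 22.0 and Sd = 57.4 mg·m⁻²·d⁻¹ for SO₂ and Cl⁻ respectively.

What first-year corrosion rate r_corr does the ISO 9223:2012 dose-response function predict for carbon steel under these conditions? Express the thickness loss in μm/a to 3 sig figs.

r_corr = 64.7 μm/a

carbon steel: T>10 °C ⇒ hinge -0.054·(26.4−10) = -0.8856
  sulphur-dioxide contribution → 17.33 μm/a
  chloride contribution → 47.38 μm/a
  ⇒ r_corr(carbon steel) = 64.72 μm/a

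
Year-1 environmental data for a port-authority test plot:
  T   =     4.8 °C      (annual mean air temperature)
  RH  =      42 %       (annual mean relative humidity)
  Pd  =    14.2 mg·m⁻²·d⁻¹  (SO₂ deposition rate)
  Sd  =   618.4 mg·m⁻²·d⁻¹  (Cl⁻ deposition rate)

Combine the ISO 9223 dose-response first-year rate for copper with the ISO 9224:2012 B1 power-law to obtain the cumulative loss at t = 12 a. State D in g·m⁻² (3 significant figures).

copper: T≤10 °C ⇒ hinge +0.126·(4.8−10) = -0.6552
  sulphur-dioxide contribution → 0.06539 μm/a
  chloride contribution → 0.3336 μm/a
  ⇒ r_corr(copper) = 0.3989 μm/a
Long-term exponent b (ISO 9224 Table 2, B1) = 0.667
  D(12) = 0.3989 × 12^0.667 = 0.3989 × 5.246 = 2.093 μm
  Mass loss = 2.093 μm × 8.96 g/cm³ = 18.75 g·m⁻²

D(12) = 18.8 g·m⁻²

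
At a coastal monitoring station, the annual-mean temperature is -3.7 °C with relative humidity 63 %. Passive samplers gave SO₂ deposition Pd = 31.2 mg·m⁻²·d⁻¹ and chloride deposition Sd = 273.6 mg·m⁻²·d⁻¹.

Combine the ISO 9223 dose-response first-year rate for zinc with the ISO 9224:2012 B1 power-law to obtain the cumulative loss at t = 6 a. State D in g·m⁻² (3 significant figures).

D(6) = 35.2 g·m⁻²

zinc: f(T) = +0.038·(T−10) [T≤10 °C] = -0.5206
  SO₂ term: 0.0129·31.2^0.44·exp(0.046·63-0.5206) = 0.6317
  Cl⁻ term: 0.0175·273.6^0.57·exp(0.008·63+0.085·-3.7) = 0.5182
  sum: 0.6317 + 0.5182 → r_corr = 1.15 μm/a
Power-law: D(6) = r_corr · 6^0.813
  D(6) = 1.15 × 6^0.813 = 1.15 × 4.292 = 4.935 μm
  Mass loss = 4.935 μm × 7.14 g/cm³ = 35.24 g·m⁻²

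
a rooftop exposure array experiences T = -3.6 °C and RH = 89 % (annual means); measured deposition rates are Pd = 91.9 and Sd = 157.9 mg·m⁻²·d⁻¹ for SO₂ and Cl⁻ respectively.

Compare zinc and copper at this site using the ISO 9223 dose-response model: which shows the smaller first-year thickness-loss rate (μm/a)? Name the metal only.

copper

zinc: f(T) = +0.038·(T−10) [T≤10 °C] = -0.5168
  SO₂ term: 0.0129·91.9^0.44·exp(0.046·89-0.5168) = 3.373
  Sd branch = 0.0175·Sd^0.57·e^(0.008·RH+0.085·T) = 0.4704 μm/a
  r_corr = 3.373 + 0.4704 = 3.843 μm/a
copper: f(T) = +0.126·(T−10) [T≤10 °C] = -1.7136
  SO₂ term: 0.0053·91.9^0.26·exp(0.059·89-1.7136) = 0.5902
  Cl⁻ term: 0.01025·157.9^0.27·exp(0.036·89+0.049·-3.6) = 0.8302
  sum: 0.5902 + 0.8302 → r_corr = 1.42 μm/a
Ordering by μm/a: zinc (3.84) > copper (1.42)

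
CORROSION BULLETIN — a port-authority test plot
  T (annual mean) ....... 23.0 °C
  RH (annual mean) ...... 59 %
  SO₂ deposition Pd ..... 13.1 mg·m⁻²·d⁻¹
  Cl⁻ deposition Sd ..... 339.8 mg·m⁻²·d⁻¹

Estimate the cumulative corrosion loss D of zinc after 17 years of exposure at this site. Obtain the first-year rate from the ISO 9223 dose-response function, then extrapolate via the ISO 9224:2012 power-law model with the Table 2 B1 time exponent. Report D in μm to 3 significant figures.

D(17) = 57.4 μm

zinc: temperature factor f = -0.071·(13.0) = -0.9230
  SO₂ term: 0.0129·13.1^0.44·exp(0.046·59-0.9230) = 0.2399
  Cl⁻ term: 0.0175·339.8^0.57·exp(0.008·59+0.085·23.0) = 5.494
  sum: 0.2399 + 5.494 → r_corr = 5.734 μm/a
Long-term exponent b (ISO 9224 Table 2, B1) = 0.813
  D(17) = 5.734 × 17^0.813 = 5.734 × 10.01 = 57.38 μm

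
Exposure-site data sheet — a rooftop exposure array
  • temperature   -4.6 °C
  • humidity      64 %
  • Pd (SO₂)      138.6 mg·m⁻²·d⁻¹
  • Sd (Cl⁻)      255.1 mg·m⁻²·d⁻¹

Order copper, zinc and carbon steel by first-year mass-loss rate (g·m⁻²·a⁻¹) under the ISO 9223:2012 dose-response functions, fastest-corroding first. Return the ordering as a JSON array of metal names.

copper: temperature factor f = +0.126·(-14.6) = -1.8396
  sulphur-dioxide contribution → 0.1325 μm/a
  chloride contribution → 0.3658 μm/a
  total first-year rate 0.4983 μm/a
  mass loss = 0.4983 μm/a × 8.96 g/cm³ = 4.465 g·m⁻²·a⁻¹
zinc: temperature factor f = +0.038·(-14.6) = -0.5548
  sulphur-dioxide contribution → 1.232 μm/a
  chloride contribution → 0.465 μm/a
  ⇒ r_corr(zinc) = 1.697 μm/a
  mass loss = 1.697 μm/a × 7.14 g/cm³ = 12.12 g·m⁻²·a⁻¹
carbon steel: temperature factor f = +0.150·(-14.6) = -2.1900
  sulphur-dioxide contribution → 9.257 μm/a
  chloride contribution → 21.78 μm/a
  ⇒ r_corr(carbon steel) = 31.04 μm/a
  mass loss = 31.04 μm/a × 7.85 g/cm³ = 243.7 g·m⁻²·a⁻¹
Ordering by g·m⁻²·a⁻¹: carbon steel (244) > zinc (12.1) > copper (4.46)

["carbon steel", "zinc", "copper"]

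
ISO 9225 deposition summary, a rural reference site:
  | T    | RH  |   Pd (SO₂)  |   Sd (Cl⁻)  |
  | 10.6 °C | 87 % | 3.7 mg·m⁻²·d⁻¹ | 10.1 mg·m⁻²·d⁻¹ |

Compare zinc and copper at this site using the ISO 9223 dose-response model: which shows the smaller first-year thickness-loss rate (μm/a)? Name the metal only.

zinc: f(T) = -0.071·(T−10) [T>10 °C] = -0.0426
  sulphur-dioxide contribution → 1.203 μm/a
  chloride contribution → 0.3229 μm/a
  ⇒ r_corr(zinc) = 1.526 μm/a
copper: temperature factor f = -0.080·(0.6) = -0.0480
  sulphur-dioxide contribution → 1.203 μm/a
  chloride contribution → 0.7373 μm/a
  total first-year rate 1.941 μm/a
Ordering by μm/a: copper (1.94) > zinc (1.53)

zinc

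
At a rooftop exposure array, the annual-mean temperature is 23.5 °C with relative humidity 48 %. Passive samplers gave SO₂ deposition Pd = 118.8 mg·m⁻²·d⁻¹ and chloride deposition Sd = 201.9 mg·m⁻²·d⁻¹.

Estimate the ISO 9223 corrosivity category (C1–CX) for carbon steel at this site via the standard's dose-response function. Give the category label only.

carbon steel: f(T) = -0.054·(T−10) [T>10 °C] = -0.7290
  SO₂ term: 1.77·118.8^0.52·exp(0.02·48-0.7290) = 26.74
  Sd branch = 0.102·Sd^0.62·e^(0.033·RH+0.04·T) = 34.19 μm/a
  r_corr = 26.74 + 34.19 = 60.94 μm/a
ISO 9223 Table 2 (carbon steel): 50 < 60.9 ≤ 80 μm/a ⇒ C4

C4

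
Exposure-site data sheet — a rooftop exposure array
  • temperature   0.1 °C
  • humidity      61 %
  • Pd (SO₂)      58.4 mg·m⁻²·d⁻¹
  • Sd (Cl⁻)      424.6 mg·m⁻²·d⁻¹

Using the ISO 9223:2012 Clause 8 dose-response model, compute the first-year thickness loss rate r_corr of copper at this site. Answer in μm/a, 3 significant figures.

copper: T≤10 °C ⇒ hinge +0.126·(0.1−10) = -1.2474
  Pd branch = 0.0053·Pd^0.26·e^(0.059·RH+f) = 0.1603 μm/a
  Cl⁻ term: 0.01025·424.6^0.27·exp(0.036·61+0.049·0.1) = 0.4744
  sum: 0.1603 + 0.4744 → r_corr = 0.6346 μm/a

r_corr = 0.635 μm/a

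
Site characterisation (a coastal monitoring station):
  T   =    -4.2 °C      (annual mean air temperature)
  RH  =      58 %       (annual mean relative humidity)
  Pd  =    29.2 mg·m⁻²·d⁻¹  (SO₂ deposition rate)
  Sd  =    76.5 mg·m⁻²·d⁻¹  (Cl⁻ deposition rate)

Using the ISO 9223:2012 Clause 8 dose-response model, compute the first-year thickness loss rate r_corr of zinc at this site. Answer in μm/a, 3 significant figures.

zinc: f(T) = +0.038·(T−10) [T≤10 °C] = -0.5396
  sulphur-dioxide contribution → 0.4783 μm/a
  chloride contribution → 0.2308 μm/a
  ⇒ r_corr(zinc) = 0.7091 μm/a

r_corr = 0.709 μm/a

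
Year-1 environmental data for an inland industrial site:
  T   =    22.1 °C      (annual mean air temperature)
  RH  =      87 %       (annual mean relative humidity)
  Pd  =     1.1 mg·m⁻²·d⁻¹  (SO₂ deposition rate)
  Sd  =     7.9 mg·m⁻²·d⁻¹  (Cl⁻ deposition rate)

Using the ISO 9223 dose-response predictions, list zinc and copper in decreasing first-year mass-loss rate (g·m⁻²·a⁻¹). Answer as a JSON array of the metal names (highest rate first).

zinc: temperature factor f = -0.071·(12.1) = -0.8591
  sulphur-dioxide contribution → 0.3117 μm/a
  chloride contribution → 0.7461 μm/a
  ⇒ r_corr(zinc) = 1.058 μm/a
  mass loss = 1.058 μm/a × 7.14 g/cm³ = 7.552 g·m⁻²·a⁻¹
copper: f(T) = -0.080·(T−10) [T>10 °C] = -0.9680
  sulphur-dioxide contribution → 0.3498 μm/a
  chloride contribution → 1.212 μm/a
  ⇒ r_corr(copper) = 1.562 μm/a
  mass loss = 1.562 μm/a × 8.96 g/cm³ = 14 g·m⁻²·a⁻¹
Ordering by g·m⁻²·a⁻¹: copper (14) > zinc (7.55)

["copper", "zinc"]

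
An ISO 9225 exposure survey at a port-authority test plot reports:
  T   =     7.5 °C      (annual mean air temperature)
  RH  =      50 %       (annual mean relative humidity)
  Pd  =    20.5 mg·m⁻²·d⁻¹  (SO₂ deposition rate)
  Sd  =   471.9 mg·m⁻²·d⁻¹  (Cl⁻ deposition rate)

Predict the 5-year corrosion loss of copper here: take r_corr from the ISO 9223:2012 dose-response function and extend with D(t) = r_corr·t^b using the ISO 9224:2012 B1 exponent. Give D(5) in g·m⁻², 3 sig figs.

D(5) = 16.6 g·m⁻²

copper: temperature factor f = +0.126·(-2.5) = -0.3150
  SO₂ term: 0.0053·20.5^0.26·exp(0.059·50-0.3150) = 0.1621
  Cl⁻ term: 0.01025·471.9^0.27·exp(0.036·50+0.049·7.5) = 0.4721
  r_corr = 0.1621 + 0.4721 = 0.6341 μm/a
Long-term exponent b (ISO 9224 Table 2, B1) = 0.667
  D(5) = 0.6341 × 5^0.667 = 0.6341 × 2.926 = 1.855 μm
  Mass loss = 1.855 μm × 8.96 g/cm³ = 16.62 g·m⁻²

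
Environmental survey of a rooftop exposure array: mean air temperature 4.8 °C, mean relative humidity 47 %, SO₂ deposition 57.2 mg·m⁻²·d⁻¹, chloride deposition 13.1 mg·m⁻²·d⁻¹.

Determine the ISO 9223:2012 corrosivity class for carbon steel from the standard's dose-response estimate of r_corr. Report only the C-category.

C2

carbon steel: temperature factor f = +0.150·(-5.2) = -0.7800
  sulphur-dioxide contribution → 17.03 μm/a
  chloride contribution → 2.873 μm/a
  total first-year rate 19.91 μm/a
ISO 9223 Table 2 (carbon steel): 1.3 < 19.9 ≤ 25 μm/a ⇒ C2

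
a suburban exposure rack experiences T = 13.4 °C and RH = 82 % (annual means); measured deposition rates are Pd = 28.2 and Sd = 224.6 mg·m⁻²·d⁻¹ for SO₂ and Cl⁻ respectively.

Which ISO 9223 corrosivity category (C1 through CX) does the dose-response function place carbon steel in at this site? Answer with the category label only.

C5

carbon steel: f(T) = -0.054·(T−10) [T>10 °C] = -0.1836
  SO₂ term: 1.77·28.2^0.52·exp(0.02·82-0.1836) = 43.11
  Sd branch = 0.102·Sd^0.62·e^(0.033·RH+0.04·T) = 74.9 μm/a
  sum: 43.11 + 74.9 → r_corr = 118 μm/a
Category bounds: 80…200 μm/a bracket r_corr ⇒ C5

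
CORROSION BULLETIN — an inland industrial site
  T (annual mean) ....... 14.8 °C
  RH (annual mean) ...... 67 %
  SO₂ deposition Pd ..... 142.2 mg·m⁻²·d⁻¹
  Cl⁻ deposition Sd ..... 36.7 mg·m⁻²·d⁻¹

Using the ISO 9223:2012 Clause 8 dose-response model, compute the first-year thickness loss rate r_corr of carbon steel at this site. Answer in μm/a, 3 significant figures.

r_corr = 84.4 μm/a

carbon steel: temperature factor f = -0.054·(4.8) = -0.2592
  sulphur-dioxide contribution → 68.69 μm/a
  chloride contribution → 15.7 μm/a
  total first-year rate 84.39 μm/a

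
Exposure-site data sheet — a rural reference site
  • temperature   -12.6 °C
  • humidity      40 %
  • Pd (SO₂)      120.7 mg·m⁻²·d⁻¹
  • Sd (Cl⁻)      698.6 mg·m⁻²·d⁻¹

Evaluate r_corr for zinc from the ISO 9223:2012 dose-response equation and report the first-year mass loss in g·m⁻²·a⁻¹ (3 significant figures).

r_corr = 4.49 g·m⁻²·a⁻¹

zinc: f(T) = +0.038·(T−10) [T≤10 °C] = -0.8588
  sulphur-dioxide contribution → 0.2836 μm/a
  chloride contribution → 0.3452 μm/a
  ⇒ r_corr(zinc) = 0.6288 μm/a
Convert to mass loss: 0.6288 μm/a × 7.14 g/cm³ = 4.49 g·m⁻²·a⁻¹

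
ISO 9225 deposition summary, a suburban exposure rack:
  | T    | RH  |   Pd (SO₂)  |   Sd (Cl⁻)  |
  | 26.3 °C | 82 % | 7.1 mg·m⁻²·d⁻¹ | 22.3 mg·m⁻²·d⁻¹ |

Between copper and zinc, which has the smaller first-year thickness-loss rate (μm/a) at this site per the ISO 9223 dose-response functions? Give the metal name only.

copper: f(T) = -0.080·(T−10) [T>10 °C] = -1.3040
  Pd branch = 0.0053·Pd^0.26·e^(0.059·RH+f) = 0.3023 μm/a
  Cl⁻ term: 0.01025·22.3^0.27·exp(0.036·82+0.049·26.3) = 1.646
  sum: 0.3023 + 1.646 → r_corr = 1.948 μm/a
zinc: temperature factor f = -0.071·(16.3) = -1.1573
  Pd branch = 0.0129·Pd^0.44·e^(0.046·RH+f) = 0.4175 μm/a
  Sd branch = 0.0175·Sd^0.57·e^(0.008·RH+0.085·T) = 1.851 μm/a
  sum: 0.4175 + 1.851 → r_corr = 2.268 μm/a
Ordering by μm/a: zinc (2.27) > copper (1.95)

copper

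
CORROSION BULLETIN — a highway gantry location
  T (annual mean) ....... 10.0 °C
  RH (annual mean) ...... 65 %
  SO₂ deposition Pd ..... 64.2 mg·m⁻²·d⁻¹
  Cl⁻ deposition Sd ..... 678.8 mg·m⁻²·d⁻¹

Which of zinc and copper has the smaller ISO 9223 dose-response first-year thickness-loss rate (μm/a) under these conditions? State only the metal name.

zinc: T≤10 °C ⇒ hinge +0.038·(10.0−10) = +0.0000
  Pd branch = 0.0129·Pd^0.44·e^(0.046·RH+f) = 1.601 μm/a
  Sd branch = 0.0175·Sd^0.57·e^(0.008·RH+0.085·T) = 2.832 μm/a
  sum: 1.601 + 2.832 → r_corr = 4.433 μm/a
copper: temperature factor f = +0.126·(0.0) = +0.0000
  SO₂ term: 0.0053·64.2^0.26·exp(0.059·65+0.0000) = 0.724
  Cl⁻ term: 0.01025·678.8^0.27·exp(0.036·65+0.049·10.0) = 1.01
  sum: 0.724 + 1.01 → r_corr = 1.734 μm/a
Ordering by μm/a: zinc (4.43) > copper (1.73)

copper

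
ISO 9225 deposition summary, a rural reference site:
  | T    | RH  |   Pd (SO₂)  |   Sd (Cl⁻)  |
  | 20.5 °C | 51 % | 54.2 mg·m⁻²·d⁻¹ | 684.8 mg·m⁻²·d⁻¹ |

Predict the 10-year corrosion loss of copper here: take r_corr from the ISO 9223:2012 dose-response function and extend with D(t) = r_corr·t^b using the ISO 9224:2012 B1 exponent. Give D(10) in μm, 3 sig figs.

D(10) = 5.36 μm

copper: temperature factor f = -0.080·(10.5) = -0.8400
  SO₂ term: 0.0053·54.2^0.26·exp(0.059·51-0.8400) = 0.1309
  Cl⁻ term: 0.01025·684.8^0.27·exp(0.036·51+0.049·20.5) = 1.023
  sum: 0.1309 + 1.023 → r_corr = 1.154 μm/a
Power-law: D(10) = r_corr · 10^0.667
  D(10) = 1.154 × 10^0.667 = 1.154 × 4.645 = 5.361 μm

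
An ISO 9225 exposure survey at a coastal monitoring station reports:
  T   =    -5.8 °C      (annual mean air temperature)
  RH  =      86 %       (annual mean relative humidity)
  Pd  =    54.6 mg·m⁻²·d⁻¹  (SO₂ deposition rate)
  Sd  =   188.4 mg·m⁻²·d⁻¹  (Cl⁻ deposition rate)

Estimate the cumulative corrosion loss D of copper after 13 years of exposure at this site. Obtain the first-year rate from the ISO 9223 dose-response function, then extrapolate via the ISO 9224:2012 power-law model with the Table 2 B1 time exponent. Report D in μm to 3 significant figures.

D(13) = 5.69 μm

copper: temperature factor f = +0.126·(-15.8) = -1.9908
  Pd branch = 0.0053·Pd^0.26·e^(0.059·RH+f) = 0.3273 μm/a
  Cl⁻ term: 0.01025·188.4^0.27·exp(0.036·86+0.049·-5.8) = 0.7017
  r_corr = 0.3273 + 0.7017 = 1.029 μm/a
Long-term exponent b (ISO 9224 Table 2, B1) = 0.667
  D(13) = 1.029 × 13^0.667 = 1.029 × 5.534 = 5.694 μm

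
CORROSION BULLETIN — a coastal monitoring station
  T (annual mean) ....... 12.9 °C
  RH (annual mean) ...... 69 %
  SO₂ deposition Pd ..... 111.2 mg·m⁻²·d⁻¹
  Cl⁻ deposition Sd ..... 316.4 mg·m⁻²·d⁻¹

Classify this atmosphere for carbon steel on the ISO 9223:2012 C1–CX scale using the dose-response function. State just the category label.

C5

carbon steel: T>10 °C ⇒ hinge -0.054·(12.9−10) = -0.1566
  SO₂ term: 1.77·111.2^0.52·exp(0.02·69-0.1566) = 69.7
  Cl⁻ term: 0.102·316.4^0.62·exp(0.033·69+0.04·12.9) = 59.12
  sum: 69.7 + 59.12 → r_corr = 128.8 μm/a
129 μm/a falls in (80, 200] for carbon steel → category C5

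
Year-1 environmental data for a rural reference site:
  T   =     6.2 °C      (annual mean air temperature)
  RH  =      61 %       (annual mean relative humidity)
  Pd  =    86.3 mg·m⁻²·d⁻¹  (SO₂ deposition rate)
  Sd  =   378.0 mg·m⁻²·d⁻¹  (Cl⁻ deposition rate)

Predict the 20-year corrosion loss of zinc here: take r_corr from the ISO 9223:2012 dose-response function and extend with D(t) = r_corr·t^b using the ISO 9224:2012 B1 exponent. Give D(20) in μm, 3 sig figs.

D(20) = 31.2 μm

zinc: T≤10 °C ⇒ hinge +0.038·(6.2−10) = -0.1444
  Pd branch = 0.0129·Pd^0.44·e^(0.046·RH+f) = 1.313 μm/a
  Sd branch = 0.0175·Sd^0.57·e^(0.008·RH+0.085·T) = 1.422 μm/a
  sum: 1.313 + 1.422 → r_corr = 2.736 μm/a
Long-term exponent b (ISO 9224 Table 2, B1) = 0.813
  D(20) = 2.736 × 20^0.813 = 2.736 × 11.42 = 31.25 μm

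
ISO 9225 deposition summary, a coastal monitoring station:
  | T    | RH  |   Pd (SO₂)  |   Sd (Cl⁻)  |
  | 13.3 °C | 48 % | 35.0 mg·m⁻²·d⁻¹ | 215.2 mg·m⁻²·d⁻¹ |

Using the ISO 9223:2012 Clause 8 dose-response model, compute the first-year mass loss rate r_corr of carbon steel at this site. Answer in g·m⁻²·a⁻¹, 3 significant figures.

carbon steel: temperature factor f = -0.054·(3.3) = -0.1782
  sulphur-dioxide contribution → 24.57 μm/a
  chloride contribution → 23.66 μm/a
  total first-year rate 48.23 μm/a
Convert to mass loss: 48.23 μm/a × 7.85 g/cm³ = 378.6 g·m⁻²·a⁻¹

r_corr = 379 g·m⁻²·a⁻¹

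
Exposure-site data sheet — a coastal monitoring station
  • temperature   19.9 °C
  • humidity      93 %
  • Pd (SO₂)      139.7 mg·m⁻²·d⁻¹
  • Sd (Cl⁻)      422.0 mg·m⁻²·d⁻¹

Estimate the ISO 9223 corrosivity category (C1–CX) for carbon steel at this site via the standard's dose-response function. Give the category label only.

CX

carbon steel: f(T) = -0.054·(T−10) [T>10 °C] = -0.5346
  SO₂ term: 1.77·139.7^0.52·exp(0.02·93-0.5346) = 86.91
  Cl⁻ term: 0.102·422.0^0.62·exp(0.033·93+0.04·19.9) = 206.5
  sum: 86.91 + 206.5 → r_corr = 293.4 μm/a
ISO 9223 Table 2 (carbon steel): 200 < 293 ≤ 700 μm/a ⇒ CX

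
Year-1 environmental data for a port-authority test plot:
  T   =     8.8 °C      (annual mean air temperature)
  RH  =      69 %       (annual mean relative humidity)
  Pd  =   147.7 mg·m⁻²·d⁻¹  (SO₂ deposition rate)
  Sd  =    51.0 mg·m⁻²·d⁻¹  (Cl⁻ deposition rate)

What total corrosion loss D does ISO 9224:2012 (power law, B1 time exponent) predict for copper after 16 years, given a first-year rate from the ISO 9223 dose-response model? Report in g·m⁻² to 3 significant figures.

D(16) = 86.9 g·m⁻²

copper: T≤10 °C ⇒ hinge +0.126·(8.8−10) = -0.1512
  sulphur-dioxide contribution → 0.9787 μm/a
  chloride contribution → 0.5468 μm/a
  total first-year rate 1.526 μm/a
Long-term exponent b (ISO 9224 Table 2, B1) = 0.667
  D(16) = 1.526 × 16^0.667 = 1.526 × 6.355 = 9.695 μm
  Mass loss = 9.695 μm × 8.96 g/cm³ = 86.87 g·m⁻²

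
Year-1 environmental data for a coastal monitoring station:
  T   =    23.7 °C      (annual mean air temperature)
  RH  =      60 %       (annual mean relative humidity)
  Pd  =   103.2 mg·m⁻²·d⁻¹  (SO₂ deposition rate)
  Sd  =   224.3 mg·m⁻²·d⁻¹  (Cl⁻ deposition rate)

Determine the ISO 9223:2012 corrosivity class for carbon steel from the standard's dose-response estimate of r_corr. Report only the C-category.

carbon steel: f(T) = -0.054·(T−10) [T>10 °C] = -0.7398
  Pd branch = 1.77·Pd^0.52·e^(0.02·RH+f) = 31.26 μm/a
  Sd branch = 0.102·Sd^0.62·e^(0.033·RH+0.04·T) = 54.67 μm/a
  r_corr = 31.26 + 54.67 = 85.92 μm/a
85.9 μm/a falls in (80, 200] for carbon steel → category C5

C5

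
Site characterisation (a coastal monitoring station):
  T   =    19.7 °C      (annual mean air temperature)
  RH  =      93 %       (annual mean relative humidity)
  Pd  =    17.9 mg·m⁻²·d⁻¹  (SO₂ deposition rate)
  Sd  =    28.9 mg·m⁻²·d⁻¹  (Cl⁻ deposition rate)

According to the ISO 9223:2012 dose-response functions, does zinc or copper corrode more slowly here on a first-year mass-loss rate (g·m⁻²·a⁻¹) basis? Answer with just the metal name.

zinc

zinc: f(T) = -0.071·(T−10) [T>10 °C] = -0.6887
  SO₂ term: 0.0129·17.9^0.44·exp(0.046·93-0.6887) = 1.662
  Cl⁻ term: 0.0175·28.9^0.57·exp(0.008·93+0.085·19.7) = 1.337
  sum: 1.662 + 1.337 → r_corr = 2.999 μm/a
  mass loss = 2.999 μm/a × 7.14 g/cm³ = 21.41 g·m⁻²·a⁻¹
copper: temperature factor f = -0.080·(9.7) = -0.7760
  SO₂ term: 0.0053·17.9^0.26·exp(0.059·93-0.7760) = 1.247
  Cl⁻ term: 0.01025·28.9^0.27·exp(0.036·93+0.049·19.7) = 1.898
  sum: 1.247 + 1.898 → r_corr = 3.146 μm/a
  mass loss = 3.146 μm/a × 8.96 g/cm³ = 28.19 g·m⁻²·a⁻¹
Ordering by g·m⁻²·a⁻¹: copper (28.2) > zinc (21.4)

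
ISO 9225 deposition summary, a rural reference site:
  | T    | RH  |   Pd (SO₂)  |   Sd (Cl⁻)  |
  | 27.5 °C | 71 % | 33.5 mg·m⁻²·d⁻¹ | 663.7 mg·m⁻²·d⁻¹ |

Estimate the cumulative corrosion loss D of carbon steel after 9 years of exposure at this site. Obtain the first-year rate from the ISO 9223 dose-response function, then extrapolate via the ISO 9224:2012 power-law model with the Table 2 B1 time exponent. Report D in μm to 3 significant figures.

D(9) = 621 μm

carbon steel: f(T) = -0.054·(T−10) [T>10 °C] = -0.9450
  SO₂ term: 1.77·33.5^0.52·exp(0.02·71-0.9450) = 17.67
  Sd branch = 0.102·Sd^0.62·e^(0.033·RH+0.04·T) = 179.3 μm/a
  r_corr = 17.67 + 179.3 = 196.9 μm/a
Power-law: D(9) = r_corr · 9^0.523
  D(9) = 196.9 × 9^0.523 = 196.9 × 3.156 = 621.4 μm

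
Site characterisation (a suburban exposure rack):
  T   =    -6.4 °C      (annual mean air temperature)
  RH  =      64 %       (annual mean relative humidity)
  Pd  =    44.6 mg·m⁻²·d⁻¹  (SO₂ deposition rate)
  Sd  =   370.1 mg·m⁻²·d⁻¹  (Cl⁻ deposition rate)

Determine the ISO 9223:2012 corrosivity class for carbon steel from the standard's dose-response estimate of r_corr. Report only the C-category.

carbon steel: T≤10 °C ⇒ hinge +0.150·(-6.4−10) = -2.4600
  Pd branch = 1.77·Pd^0.52·e^(0.02·RH+f) = 3.919 μm/a
  Cl⁻ term: 0.102·370.1^0.62·exp(0.033·64+0.04·-6.4) = 25.53
  r_corr = 3.919 + 25.53 = 29.45 μm/a
Category bounds: 25…50 μm/a bracket r_corr ⇒ C3

C3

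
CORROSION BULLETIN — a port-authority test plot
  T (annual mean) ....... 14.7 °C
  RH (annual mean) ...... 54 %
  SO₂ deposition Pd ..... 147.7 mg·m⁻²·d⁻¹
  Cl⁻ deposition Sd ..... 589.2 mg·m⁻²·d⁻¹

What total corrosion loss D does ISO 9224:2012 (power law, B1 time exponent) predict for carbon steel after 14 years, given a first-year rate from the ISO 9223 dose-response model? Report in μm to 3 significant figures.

D(14) = 442 μm

carbon steel: f(T) = -0.054·(T−10) [T>10 °C] = -0.2538
  sulphur-dioxide contribution → 54.31 μm/a
  chloride contribution → 56.94 μm/a
  ⇒ r_corr(carbon steel) = 111.3 μm/a
Long-term exponent b (ISO 9224 Table 2, B1) = 0.523
  D(14) = 111.3 × 14^0.523 = 111.3 × 3.976 = 442.3 μm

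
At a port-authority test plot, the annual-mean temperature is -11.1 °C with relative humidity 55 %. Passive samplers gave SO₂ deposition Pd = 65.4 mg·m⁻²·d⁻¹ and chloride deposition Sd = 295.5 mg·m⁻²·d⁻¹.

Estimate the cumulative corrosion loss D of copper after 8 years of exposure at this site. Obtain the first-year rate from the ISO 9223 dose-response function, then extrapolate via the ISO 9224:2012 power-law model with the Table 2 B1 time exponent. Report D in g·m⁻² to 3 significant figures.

copper: f(T) = +0.126·(T−10) [T≤10 °C] = -2.6586
  sulphur-dioxide contribution → 0.02825 μm/a
  chloride contribution → 0.2002 μm/a
  ⇒ r_corr(copper) = 0.2284 μm/a
ISO 9224: D(t) = r_corr · t^b with b = 0.667 (copper, B1)
  D(8) = 0.2284 × 8^0.667 = 0.2284 × 4.003 = 0.9144 μm
  Mass loss = 0.9144 μm × 8.96 g/cm³ = 8.193 g·m⁻²

D(8) = 8.19 g·m⁻²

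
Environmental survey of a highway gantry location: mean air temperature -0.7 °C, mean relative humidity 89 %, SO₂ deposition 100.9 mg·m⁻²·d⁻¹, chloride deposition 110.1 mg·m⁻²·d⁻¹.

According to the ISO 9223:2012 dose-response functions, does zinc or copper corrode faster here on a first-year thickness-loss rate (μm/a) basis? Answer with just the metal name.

zinc: T≤10 °C ⇒ hinge +0.038·(-0.7−10) = -0.4066
  SO₂ term: 0.0129·100.9^0.44·exp(0.046·89-0.4066) = 3.924
  Cl⁻ term: 0.0175·110.1^0.57·exp(0.008·89+0.085·-0.7) = 0.49
  r_corr = 3.924 + 0.49 = 4.414 μm/a
copper: temperature factor f = +0.126·(-10.7) = -1.3482
  Pd branch = 0.0053·Pd^0.26·e^(0.059·RH+f) = 0.8715 μm/a
  Cl⁻ term: 0.01025·110.1^0.27·exp(0.036·89+0.049·-0.7) = 0.8681
  sum: 0.8715 + 0.8681 → r_corr = 1.74 μm/a
Ordering by μm/a: zinc (4.41) > copper (1.74)

zinc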